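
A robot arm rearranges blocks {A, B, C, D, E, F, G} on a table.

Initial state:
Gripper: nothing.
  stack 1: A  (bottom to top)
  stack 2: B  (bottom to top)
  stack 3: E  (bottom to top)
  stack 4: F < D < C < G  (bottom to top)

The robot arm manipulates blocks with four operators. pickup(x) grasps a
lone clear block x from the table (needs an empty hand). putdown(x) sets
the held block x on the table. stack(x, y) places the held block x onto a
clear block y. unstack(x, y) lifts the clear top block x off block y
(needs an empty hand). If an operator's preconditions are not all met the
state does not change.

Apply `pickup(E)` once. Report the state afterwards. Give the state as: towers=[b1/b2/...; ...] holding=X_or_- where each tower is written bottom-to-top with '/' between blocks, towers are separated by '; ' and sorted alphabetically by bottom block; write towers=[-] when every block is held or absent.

towers=[A; B; F/D/C/G] holding=E

before: towers=[A; B; E; F/D/C/G] holding=-
pre[pickup(E)]: clear(E) ok, ontable(E) ok, handempty ok
all met → apply pickup(E)
after:  towers=[A; B; F/D/C/G] holding=E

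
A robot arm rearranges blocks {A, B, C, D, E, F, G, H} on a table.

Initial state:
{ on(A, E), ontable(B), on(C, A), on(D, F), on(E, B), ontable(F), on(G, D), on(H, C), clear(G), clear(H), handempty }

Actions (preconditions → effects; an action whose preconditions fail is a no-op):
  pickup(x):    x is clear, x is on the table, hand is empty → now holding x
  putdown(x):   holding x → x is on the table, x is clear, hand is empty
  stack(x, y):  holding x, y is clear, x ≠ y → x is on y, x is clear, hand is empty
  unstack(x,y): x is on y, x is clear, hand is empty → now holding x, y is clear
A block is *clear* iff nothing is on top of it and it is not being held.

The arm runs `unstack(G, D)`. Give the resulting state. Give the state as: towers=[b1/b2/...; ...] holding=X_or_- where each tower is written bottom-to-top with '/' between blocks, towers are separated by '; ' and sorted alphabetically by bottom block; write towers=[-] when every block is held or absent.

before: towers=[B/E/A/C/H; F/D/G] holding=-
pre[unstack(G, D)]: on(G,D) yes, clear(G) yes, handempty yes
all met → apply unstack(G, D)
after:  towers=[B/E/A/C/H; F/D] holding=G

towers=[B/E/A/C/H; F/D] holding=G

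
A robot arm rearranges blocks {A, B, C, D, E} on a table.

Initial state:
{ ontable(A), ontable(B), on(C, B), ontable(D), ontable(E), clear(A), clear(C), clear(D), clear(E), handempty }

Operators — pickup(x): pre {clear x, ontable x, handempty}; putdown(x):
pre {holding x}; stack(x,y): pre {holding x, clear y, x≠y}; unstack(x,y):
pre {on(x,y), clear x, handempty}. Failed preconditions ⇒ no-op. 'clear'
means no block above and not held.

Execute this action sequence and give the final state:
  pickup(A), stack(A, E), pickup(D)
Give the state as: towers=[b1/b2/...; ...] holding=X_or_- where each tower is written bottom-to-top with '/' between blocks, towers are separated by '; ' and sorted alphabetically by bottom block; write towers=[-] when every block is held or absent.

towers=[B/C; E/A] holding=D

step 1 (pickup(A)): towers=[B/C; D; E] holding=A
step 2 (stack(A, E)): towers=[B/C; D; E/A] holding=-
step 3 (pickup(D)): towers=[B/C; E/A] holding=D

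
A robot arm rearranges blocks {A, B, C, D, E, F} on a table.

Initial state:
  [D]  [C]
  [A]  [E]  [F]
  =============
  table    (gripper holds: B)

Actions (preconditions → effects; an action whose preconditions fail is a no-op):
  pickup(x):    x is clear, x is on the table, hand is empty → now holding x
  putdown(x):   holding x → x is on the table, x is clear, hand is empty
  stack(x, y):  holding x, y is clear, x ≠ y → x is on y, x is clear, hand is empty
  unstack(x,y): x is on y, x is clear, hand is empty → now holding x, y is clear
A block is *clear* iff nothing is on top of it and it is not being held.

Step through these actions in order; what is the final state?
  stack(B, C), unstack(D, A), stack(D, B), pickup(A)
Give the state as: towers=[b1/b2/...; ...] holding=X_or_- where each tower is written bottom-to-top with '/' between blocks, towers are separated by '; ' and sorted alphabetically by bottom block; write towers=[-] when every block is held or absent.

towers=[E/C/B/D; F] holding=A

step 1 (stack(B, C)): towers=[A/D; E/C/B; F] holding=-
step 2 (unstack(D, A)): towers=[A; E/C/B; F] holding=D
step 3 (stack(D, B)): towers=[A; E/C/B/D; F] holding=-
step 4 (pickup(A)): towers=[E/C/B/D; F] holding=A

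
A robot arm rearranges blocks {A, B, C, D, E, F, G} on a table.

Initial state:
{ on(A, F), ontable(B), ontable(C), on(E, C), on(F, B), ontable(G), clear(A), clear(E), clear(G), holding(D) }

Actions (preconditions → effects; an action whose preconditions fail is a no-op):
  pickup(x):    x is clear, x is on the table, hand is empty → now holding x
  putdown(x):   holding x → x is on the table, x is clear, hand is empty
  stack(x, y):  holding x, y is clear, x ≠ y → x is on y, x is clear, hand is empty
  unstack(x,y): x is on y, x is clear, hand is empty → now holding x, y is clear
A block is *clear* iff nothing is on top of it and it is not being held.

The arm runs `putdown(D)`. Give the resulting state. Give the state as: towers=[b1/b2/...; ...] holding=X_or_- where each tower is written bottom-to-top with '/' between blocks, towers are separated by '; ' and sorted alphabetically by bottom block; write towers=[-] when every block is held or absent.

before: towers=[B/F/A; C/E; G] holding=D
pre[putdown(D)]: holding(D) ✓
all met → apply putdown(D)
after:  towers=[B/F/A; C/E; D; G] holding=-

towers=[B/F/A; C/E; D; G] holding=-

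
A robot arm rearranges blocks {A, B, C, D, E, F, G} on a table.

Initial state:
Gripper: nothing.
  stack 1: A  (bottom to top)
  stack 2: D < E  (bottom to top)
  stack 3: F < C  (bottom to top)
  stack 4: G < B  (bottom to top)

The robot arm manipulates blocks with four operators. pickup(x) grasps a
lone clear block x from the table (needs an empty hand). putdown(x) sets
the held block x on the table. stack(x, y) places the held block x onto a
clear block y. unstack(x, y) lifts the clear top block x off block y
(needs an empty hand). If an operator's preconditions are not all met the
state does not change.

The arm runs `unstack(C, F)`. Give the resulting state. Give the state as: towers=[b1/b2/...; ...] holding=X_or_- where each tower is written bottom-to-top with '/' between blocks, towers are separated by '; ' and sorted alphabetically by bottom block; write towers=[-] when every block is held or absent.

towers=[A; D/E; F; G/B] holding=C

before: towers=[A; D/E; F/C; G/B] holding=-
pre[unstack(C, F)]: on(C,F) ✓, clear(C) ✓, handempty ✓
all met → apply unstack(C, F)
after:  towers=[A; D/E; F; G/B] holding=C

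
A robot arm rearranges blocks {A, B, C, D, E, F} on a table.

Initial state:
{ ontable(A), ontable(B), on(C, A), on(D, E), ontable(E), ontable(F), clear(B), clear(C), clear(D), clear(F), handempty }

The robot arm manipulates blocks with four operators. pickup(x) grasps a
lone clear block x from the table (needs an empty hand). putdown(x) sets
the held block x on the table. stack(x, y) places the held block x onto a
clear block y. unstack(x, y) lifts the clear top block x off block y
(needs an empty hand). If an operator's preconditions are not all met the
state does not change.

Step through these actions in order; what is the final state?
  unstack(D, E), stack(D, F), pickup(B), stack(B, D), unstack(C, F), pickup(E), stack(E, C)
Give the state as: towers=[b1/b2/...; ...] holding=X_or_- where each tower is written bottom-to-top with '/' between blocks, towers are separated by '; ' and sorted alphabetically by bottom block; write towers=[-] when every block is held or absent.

towers=[A/C/E; F/D/B] holding=-

step 1 (unstack(D, E)): towers=[A/C; B; E; F] holding=D
step 2 (stack(D, F)): towers=[A/C; B; E; F/D] holding=-
step 3 (pickup(B)): towers=[A/C; E; F/D] holding=B
step 4 (stack(B, D)): towers=[A/C; E; F/D/B] holding=-
step 5 (unstack(C, F)) [no-op]: towers=[A/C; E; F/D/B] holding=-
step 6 (pickup(E)): towers=[A/C; F/D/B] holding=E
step 7 (stack(E, C)): towers=[A/C/E; F/D/B] holding=-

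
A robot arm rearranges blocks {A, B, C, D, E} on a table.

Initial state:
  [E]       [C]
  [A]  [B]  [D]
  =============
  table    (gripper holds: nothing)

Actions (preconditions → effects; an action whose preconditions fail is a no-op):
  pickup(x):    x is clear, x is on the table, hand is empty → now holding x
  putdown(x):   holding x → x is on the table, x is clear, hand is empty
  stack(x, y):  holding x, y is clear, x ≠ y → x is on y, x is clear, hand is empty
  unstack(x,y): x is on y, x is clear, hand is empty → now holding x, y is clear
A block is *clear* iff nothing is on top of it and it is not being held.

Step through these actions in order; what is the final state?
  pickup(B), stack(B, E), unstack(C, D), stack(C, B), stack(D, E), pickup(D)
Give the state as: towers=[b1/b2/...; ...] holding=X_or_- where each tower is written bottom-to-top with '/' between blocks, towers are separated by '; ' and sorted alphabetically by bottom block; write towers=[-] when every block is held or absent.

step 1 (pickup(B)): towers=[A/E; D/C] holding=B
step 2 (stack(B, E)): towers=[A/E/B; D/C] holding=-
step 3 (unstack(C, D)): towers=[A/E/B; D] holding=C
step 4 (stack(C, B)): towers=[A/E/B/C; D] holding=-
step 5 (stack(D, E)) [no-op]: towers=[A/E/B/C; D] holding=-
step 6 (pickup(D)): towers=[A/E/B/C] holding=D

towers=[A/E/B/C] holding=D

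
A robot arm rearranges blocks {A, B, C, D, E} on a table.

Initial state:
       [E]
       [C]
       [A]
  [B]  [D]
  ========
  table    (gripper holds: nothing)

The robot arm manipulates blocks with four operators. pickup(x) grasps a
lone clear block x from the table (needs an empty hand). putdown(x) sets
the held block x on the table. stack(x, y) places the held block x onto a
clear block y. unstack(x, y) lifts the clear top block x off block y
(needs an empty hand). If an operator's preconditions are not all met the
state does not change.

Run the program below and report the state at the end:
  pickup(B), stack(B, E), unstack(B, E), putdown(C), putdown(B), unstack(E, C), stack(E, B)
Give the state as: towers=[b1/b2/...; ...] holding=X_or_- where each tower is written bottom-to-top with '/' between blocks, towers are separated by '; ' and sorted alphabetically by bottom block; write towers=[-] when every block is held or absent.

towers=[B/E; D/A/C] holding=-

step 1 (pickup(B)): towers=[D/A/C/E] holding=B
step 2 (stack(B, E)): towers=[D/A/C/E/B] holding=-
step 3 (unstack(B, E)): towers=[D/A/C/E] holding=B
step 4 (putdown(C)) [no-op]: towers=[D/A/C/E] holding=B
step 5 (putdown(B)): towers=[B; D/A/C/E] holding=-
step 6 (unstack(E, C)): towers=[B; D/A/C] holding=E
step 7 (stack(E, B)): towers=[B/E; D/A/C] holding=-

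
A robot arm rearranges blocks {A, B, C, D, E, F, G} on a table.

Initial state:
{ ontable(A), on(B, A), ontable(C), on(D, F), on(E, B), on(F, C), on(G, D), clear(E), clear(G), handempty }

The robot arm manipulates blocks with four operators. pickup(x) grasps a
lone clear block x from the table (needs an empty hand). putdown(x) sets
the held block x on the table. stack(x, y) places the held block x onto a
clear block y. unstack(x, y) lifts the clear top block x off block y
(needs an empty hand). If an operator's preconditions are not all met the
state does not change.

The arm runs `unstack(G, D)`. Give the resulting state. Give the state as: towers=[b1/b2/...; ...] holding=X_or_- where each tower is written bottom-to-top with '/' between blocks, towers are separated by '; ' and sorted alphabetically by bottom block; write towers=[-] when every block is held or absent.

before: towers=[A/B/E; C/F/D/G] holding=-
pre[unstack(G, D)]: on(G,D) ✓, clear(G) ✓, handempty ✓
all met → apply unstack(G, D)
after:  towers=[A/B/E; C/F/D] holding=G

towers=[A/B/E; C/F/D] holding=G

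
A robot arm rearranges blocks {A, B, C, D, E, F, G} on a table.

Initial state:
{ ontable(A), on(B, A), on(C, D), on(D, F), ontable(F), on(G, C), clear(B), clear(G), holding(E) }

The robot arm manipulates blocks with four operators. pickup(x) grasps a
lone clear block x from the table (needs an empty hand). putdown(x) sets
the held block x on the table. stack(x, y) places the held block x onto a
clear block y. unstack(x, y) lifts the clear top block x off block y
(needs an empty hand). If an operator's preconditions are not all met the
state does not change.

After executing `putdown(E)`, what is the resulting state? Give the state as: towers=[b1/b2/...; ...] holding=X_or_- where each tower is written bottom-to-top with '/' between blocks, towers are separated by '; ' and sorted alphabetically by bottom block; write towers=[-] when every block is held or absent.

before: towers=[A/B; F/D/C/G] holding=E
pre[putdown(E)]: holding(E) ok
all met → apply putdown(E)
after:  towers=[A/B; E; F/D/C/G] holding=-

towers=[A/B; E; F/D/C/G] holding=-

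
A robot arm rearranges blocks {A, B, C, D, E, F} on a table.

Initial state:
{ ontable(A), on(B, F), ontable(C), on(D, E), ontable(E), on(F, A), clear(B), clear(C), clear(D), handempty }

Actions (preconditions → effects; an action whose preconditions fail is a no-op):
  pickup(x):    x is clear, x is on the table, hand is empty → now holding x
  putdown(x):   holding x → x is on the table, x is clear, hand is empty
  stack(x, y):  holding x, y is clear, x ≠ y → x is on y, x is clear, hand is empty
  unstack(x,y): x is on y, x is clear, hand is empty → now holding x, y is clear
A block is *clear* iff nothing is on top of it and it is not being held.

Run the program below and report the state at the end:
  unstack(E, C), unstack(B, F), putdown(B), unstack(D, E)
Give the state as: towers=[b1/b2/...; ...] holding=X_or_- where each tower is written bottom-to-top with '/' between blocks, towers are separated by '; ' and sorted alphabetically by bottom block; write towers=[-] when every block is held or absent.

towers=[A/F; B; C; E] holding=D

step 1 (unstack(E, C)) [no-op]: towers=[A/F/B; C; E/D] holding=-
step 2 (unstack(B, F)): towers=[A/F; C; E/D] holding=B
step 3 (putdown(B)): towers=[A/F; B; C; E/D] holding=-
step 4 (unstack(D, E)): towers=[A/F; B; C; E] holding=D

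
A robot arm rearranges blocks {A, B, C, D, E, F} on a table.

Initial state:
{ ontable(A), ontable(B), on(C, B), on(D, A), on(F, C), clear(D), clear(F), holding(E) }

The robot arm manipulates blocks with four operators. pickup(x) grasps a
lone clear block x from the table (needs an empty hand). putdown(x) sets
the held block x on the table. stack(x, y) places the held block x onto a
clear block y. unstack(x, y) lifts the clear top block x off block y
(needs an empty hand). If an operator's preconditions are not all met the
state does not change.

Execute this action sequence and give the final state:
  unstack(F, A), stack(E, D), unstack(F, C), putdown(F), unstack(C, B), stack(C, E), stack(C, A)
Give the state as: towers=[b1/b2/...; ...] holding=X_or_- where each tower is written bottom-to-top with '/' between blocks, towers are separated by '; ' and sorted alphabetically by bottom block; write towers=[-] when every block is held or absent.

towers=[A/D/E/C; B; F] holding=-

step 1 (unstack(F, A)) [no-op]: towers=[A/D; B/C/F] holding=E
step 2 (stack(E, D)): towers=[A/D/E; B/C/F] holding=-
step 3 (unstack(F, C)): towers=[A/D/E; B/C] holding=F
step 4 (putdown(F)): towers=[A/D/E; B/C; F] holding=-
step 5 (unstack(C, B)): towers=[A/D/E; B; F] holding=C
step 6 (stack(C, E)): towers=[A/D/E/C; B; F] holding=-
step 7 (stack(C, A)) [no-op]: towers=[A/D/E/C; B; F] holding=-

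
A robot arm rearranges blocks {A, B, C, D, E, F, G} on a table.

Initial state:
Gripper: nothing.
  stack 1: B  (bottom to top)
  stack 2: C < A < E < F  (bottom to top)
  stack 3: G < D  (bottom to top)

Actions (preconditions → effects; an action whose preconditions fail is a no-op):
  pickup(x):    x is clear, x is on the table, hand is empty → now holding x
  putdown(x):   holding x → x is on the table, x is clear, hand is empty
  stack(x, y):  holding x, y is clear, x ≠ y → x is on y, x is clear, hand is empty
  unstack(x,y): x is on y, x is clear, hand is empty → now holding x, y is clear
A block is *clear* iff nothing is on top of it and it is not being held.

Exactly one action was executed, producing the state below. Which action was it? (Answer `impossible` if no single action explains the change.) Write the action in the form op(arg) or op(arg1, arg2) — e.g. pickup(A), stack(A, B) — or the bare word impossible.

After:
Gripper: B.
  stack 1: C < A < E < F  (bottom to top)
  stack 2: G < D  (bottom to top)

pickup(B)

target: towers=[C/A/E/F; G/D] holding=B
         pickup(B) → towers=[C/A/E/F; G/D] holding=B  ← match
     unstack(F, E) → towers=[B; C/A/E; G/D] holding=F
     unstack(D, G) → towers=[B; C/A/E/F; G] holding=D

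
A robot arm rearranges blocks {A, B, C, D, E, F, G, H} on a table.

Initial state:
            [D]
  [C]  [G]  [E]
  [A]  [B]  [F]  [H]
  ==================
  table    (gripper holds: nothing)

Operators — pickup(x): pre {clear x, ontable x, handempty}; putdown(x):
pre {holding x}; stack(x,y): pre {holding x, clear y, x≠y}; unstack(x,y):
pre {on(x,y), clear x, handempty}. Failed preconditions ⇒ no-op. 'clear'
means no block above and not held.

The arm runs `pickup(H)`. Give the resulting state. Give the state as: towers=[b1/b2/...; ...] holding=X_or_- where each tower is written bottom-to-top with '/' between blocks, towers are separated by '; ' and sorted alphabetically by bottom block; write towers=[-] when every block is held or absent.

before: towers=[A/C; B/G; F/E/D; H] holding=-
pre[pickup(H)]: clear(H) ✓, ontable(H) ✓, handempty ✓
all met → apply pickup(H)
after:  towers=[A/C; B/G; F/E/D] holding=H

towers=[A/C; B/G; F/E/D] holding=H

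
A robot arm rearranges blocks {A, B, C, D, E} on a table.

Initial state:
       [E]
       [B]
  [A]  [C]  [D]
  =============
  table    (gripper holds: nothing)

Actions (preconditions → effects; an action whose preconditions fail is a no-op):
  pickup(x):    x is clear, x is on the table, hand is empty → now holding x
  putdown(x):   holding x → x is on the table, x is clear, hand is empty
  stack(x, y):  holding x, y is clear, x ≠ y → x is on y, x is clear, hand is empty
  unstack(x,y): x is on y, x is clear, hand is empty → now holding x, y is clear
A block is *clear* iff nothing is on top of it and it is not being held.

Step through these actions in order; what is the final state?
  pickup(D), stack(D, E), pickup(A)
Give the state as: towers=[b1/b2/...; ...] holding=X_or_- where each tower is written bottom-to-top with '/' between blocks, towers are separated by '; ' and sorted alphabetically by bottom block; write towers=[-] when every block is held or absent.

step 1 (pickup(D)): towers=[A; C/B/E] holding=D
step 2 (stack(D, E)): towers=[A; C/B/E/D] holding=-
step 3 (pickup(A)): towers=[C/B/E/D] holding=A

towers=[C/B/E/D] holding=A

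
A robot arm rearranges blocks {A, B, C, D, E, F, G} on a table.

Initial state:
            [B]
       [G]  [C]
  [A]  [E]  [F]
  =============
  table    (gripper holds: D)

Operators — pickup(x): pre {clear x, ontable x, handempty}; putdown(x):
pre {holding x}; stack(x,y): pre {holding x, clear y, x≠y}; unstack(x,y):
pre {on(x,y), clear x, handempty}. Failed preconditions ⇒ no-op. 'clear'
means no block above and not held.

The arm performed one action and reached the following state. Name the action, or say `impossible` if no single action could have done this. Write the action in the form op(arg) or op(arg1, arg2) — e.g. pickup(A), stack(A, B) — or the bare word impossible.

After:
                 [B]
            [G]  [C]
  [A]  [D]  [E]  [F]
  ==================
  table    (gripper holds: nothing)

putdown(D)

target: towers=[A; D; E/G; F/C/B] holding=-
        putdown(D) → towers=[A; D; E/G; F/C/B] holding=-  ← match
       stack(D, B) → towers=[A; E/G; F/C/B/D] holding=-
       stack(D, G) → towers=[A; E/G/D; F/C/B] holding=-
       stack(D, A) → towers=[A/D; E/G; F/C/B] holding=-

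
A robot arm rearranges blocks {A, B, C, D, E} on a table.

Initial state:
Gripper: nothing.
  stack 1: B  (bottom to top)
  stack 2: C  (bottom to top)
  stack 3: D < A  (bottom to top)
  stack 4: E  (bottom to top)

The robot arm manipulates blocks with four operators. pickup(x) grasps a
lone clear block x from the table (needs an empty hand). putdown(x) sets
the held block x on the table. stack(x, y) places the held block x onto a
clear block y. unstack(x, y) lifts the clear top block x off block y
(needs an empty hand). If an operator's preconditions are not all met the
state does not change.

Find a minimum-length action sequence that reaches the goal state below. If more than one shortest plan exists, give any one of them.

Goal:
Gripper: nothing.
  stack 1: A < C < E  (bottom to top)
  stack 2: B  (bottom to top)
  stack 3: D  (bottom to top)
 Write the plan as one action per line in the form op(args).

step 1 (unstack(A, D)): towers=[B; C; D; E] holding=A
step 2 (putdown(A)): towers=[A; B; C; D; E] holding=-
step 3 (pickup(C)): towers=[A; B; D; E] holding=C
step 4 (stack(C, A)): towers=[A/C; B; D; E] holding=-
step 5 (pickup(E)): towers=[A/C; B; D] holding=E
step 6 (stack(E, C)): towers=[A/C/E; B; D] holding=-
goal check: towers=[A/C/E; B; D] holding=- — reached (length 6, optimal by BFS)

unstack(A, D)
putdown(A)
pickup(C)
stack(C, A)
pickup(E)
stack(E, C)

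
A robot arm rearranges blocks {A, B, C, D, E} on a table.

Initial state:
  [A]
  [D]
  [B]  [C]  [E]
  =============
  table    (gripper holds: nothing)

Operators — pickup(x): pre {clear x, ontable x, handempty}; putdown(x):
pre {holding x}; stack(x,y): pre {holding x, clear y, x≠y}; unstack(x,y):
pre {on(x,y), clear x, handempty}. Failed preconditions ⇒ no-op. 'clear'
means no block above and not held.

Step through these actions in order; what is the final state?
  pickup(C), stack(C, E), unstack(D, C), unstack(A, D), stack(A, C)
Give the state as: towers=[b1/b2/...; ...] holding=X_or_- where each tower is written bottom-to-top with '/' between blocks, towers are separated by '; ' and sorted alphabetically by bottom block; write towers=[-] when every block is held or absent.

towers=[B/D; E/C/A] holding=-

step 1 (pickup(C)): towers=[B/D/A; E] holding=C
step 2 (stack(C, E)): towers=[B/D/A; E/C] holding=-
step 3 (unstack(D, C)) [no-op]: towers=[B/D/A; E/C] holding=-
step 4 (unstack(A, D)): towers=[B/D; E/C] holding=A
step 5 (stack(A, C)): towers=[B/D; E/C/A] holding=-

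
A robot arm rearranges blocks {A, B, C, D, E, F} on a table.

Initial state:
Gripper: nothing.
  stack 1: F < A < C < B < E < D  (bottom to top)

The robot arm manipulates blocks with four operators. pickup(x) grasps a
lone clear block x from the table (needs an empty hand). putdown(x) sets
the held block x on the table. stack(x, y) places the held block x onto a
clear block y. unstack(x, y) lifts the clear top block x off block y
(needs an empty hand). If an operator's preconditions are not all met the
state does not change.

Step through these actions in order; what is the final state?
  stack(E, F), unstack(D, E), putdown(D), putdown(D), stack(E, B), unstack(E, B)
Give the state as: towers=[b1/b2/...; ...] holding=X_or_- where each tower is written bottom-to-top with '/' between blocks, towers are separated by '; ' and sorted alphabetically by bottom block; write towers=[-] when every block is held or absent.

step 1 (stack(E, F)) [no-op]: towers=[F/A/C/B/E/D] holding=-
step 2 (unstack(D, E)): towers=[F/A/C/B/E] holding=D
step 3 (putdown(D)): towers=[D; F/A/C/B/E] holding=-
step 4 (putdown(D)) [no-op]: towers=[D; F/A/C/B/E] holding=-
step 5 (stack(E, B)) [no-op]: towers=[D; F/A/C/B/E] holding=-
step 6 (unstack(E, B)): towers=[D; F/A/C/B] holding=E

towers=[D; F/A/C/B] holding=E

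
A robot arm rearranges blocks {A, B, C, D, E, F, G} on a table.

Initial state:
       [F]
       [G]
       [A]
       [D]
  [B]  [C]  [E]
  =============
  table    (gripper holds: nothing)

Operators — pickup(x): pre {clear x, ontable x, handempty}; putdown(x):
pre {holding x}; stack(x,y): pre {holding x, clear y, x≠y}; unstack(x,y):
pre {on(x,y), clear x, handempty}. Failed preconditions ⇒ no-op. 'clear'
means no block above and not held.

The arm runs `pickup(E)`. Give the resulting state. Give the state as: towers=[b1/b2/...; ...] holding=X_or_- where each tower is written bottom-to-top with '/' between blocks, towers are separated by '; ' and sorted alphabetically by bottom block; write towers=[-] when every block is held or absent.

towers=[B; C/D/A/G/F] holding=E

before: towers=[B; C/D/A/G/F; E] holding=-
pre[pickup(E)]: clear(E) ✓, ontable(E) ✓, handempty ✓
all met → apply pickup(E)
after:  towers=[B; C/D/A/G/F] holding=E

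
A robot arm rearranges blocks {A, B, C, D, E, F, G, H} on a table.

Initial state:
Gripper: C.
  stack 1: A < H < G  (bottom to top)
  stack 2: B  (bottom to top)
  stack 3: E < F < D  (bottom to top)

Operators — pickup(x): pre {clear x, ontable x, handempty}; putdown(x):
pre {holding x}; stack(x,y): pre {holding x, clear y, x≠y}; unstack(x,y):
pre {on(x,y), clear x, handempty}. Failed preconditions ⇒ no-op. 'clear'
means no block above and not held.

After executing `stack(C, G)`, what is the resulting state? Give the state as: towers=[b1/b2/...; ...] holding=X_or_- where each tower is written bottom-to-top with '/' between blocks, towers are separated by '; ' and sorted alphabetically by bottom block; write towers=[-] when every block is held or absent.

before: towers=[A/H/G; B; E/F/D] holding=C
pre[stack(C, G)]: holding(C) yes, clear(G) yes, C≠G yes
all met → apply stack(C, G)
after:  towers=[A/H/G/C; B; E/F/D] holding=-

towers=[A/H/G/C; B; E/F/D] holding=-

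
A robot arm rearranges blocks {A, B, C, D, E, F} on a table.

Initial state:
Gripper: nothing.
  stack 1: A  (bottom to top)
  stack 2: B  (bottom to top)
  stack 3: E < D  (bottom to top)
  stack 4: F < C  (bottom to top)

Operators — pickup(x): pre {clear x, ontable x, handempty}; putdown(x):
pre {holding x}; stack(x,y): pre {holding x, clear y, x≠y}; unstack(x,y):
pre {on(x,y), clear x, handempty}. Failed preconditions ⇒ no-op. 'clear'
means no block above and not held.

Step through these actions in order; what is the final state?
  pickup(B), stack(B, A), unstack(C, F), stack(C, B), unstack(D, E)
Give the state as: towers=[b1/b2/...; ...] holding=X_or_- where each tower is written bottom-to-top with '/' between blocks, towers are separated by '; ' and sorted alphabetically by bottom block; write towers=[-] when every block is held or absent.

step 1 (pickup(B)): towers=[A; E/D; F/C] holding=B
step 2 (stack(B, A)): towers=[A/B; E/D; F/C] holding=-
step 3 (unstack(C, F)): towers=[A/B; E/D; F] holding=C
step 4 (stack(C, B)): towers=[A/B/C; E/D; F] holding=-
step 5 (unstack(D, E)): towers=[A/B/C; E; F] holding=D

towers=[A/B/C; E; F] holding=D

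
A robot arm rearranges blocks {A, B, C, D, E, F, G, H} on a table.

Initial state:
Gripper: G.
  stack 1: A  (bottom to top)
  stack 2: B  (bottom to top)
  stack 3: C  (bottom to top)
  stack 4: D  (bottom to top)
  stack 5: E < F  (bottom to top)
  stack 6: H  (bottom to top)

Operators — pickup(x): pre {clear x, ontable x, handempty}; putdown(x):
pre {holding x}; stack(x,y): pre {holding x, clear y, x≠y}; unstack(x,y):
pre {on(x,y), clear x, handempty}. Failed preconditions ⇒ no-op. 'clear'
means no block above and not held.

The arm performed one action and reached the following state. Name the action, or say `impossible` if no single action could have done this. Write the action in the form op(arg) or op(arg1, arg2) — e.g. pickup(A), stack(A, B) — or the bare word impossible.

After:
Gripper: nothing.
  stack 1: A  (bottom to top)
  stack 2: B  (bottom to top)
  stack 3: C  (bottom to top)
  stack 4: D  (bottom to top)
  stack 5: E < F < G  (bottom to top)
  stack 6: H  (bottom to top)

stack(G, F)

target: towers=[A; B; C; D; E/F/G; H] holding=-
        putdown(G) → towers=[A; B; C; D; E/F; G; H] holding=-
       stack(G, A) → towers=[A/G; B; C; D; E/F; H] holding=-
       stack(G, H) → towers=[A; B; C; D; E/F; H/G] holding=-
       stack(G, B) → towers=[A; B/G; C; D; E/F; H] holding=-
       stack(G, F) → towers=[A; B; C; D; E/F/G; H] holding=-  ← match
       stack(G, D) → towers=[A; B; C; D/G; E/F; H] holding=-
       stack(G, C) → towers=[A; B; C/G; D; E/F; H] holding=-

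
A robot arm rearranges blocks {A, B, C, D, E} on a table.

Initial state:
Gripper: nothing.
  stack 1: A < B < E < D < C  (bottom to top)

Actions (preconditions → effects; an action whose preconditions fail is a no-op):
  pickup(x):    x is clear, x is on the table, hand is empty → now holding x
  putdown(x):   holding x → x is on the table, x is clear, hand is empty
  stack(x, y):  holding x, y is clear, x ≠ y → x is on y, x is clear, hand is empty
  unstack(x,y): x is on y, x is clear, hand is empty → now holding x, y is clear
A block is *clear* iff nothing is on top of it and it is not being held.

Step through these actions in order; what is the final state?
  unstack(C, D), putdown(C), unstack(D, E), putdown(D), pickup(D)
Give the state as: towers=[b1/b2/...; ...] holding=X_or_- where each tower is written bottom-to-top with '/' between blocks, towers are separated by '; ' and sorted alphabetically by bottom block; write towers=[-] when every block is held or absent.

towers=[A/B/E; C] holding=D

step 1 (unstack(C, D)): towers=[A/B/E/D] holding=C
step 2 (putdown(C)): towers=[A/B/E/D; C] holding=-
step 3 (unstack(D, E)): towers=[A/B/E; C] holding=D
step 4 (putdown(D)): towers=[A/B/E; C; D] holding=-
step 5 (pickup(D)): towers=[A/B/E; C] holding=D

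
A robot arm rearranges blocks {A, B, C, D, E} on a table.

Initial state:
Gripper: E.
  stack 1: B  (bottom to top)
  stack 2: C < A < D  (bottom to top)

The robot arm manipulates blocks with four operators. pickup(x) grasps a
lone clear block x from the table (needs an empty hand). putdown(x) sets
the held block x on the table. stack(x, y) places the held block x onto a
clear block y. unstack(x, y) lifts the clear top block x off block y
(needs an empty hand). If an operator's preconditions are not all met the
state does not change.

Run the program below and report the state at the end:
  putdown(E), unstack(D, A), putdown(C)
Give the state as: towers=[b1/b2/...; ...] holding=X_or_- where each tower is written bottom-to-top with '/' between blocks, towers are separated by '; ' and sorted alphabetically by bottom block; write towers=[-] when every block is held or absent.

towers=[B; C/A; E] holding=D

step 1 (putdown(E)): towers=[B; C/A/D; E] holding=-
step 2 (unstack(D, A)): towers=[B; C/A; E] holding=D
step 3 (putdown(C)) [no-op]: towers=[B; C/A; E] holding=D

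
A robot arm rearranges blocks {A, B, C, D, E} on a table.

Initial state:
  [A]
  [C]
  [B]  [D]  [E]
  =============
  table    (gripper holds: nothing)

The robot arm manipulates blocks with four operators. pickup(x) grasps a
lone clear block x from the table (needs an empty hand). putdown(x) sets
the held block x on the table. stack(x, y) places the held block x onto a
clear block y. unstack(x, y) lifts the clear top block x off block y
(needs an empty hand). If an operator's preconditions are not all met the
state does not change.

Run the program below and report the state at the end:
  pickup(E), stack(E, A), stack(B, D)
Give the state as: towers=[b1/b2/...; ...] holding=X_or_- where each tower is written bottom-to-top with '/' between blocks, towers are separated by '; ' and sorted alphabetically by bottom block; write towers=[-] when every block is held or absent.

towers=[B/C/A/E; D] holding=-

step 1 (pickup(E)): towers=[B/C/A; D] holding=E
step 2 (stack(E, A)): towers=[B/C/A/E; D] holding=-
step 3 (stack(B, D)) [no-op]: towers=[B/C/A/E; D] holding=-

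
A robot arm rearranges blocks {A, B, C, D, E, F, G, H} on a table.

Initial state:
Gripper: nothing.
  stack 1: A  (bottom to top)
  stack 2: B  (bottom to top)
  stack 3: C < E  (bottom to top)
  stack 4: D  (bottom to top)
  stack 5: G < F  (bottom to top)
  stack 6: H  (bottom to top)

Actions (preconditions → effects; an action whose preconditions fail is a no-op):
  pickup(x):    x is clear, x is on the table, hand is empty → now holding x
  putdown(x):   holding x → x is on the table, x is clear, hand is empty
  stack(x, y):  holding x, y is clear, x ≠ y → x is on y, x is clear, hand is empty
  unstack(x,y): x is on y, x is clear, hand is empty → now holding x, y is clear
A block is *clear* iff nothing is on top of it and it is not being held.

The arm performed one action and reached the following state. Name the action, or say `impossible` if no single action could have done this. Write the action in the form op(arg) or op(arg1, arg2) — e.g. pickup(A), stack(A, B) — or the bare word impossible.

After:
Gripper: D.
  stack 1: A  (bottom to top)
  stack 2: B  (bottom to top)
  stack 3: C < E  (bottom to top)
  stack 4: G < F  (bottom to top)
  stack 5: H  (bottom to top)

target: towers=[A; B; C/E; G/F; H] holding=D
         pickup(A) → towers=[B; C/E; D; G/F; H] holding=A
     unstack(E, C) → towers=[A; B; C; D; G/F; H] holding=E
         pickup(H) → towers=[A; B; C/E; D; G/F] holding=H
         pickup(B) → towers=[A; C/E; D; G/F; H] holding=B
     unstack(F, G) → towers=[A; B; C/E; D; G; H] holding=F
         pickup(D) → towers=[A; B; C/E; G/F; H] holding=D  ← match

pickup(D)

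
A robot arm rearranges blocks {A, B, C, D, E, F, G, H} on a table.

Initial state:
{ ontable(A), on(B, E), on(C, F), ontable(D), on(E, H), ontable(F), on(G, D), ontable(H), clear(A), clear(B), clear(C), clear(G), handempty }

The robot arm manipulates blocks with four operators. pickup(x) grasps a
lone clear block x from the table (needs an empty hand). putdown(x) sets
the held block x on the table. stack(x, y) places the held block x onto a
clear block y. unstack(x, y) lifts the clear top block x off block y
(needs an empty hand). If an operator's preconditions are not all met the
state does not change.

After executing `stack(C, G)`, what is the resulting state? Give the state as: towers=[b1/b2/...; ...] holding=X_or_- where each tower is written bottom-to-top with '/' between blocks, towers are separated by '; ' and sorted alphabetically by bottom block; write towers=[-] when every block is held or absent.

towers=[A; D/G; F/C; H/E/B] holding=-

before: towers=[A; D/G; F/C; H/E/B] holding=-
pre[stack(C, G)]: holding(C) ✗, clear(G) ✓, C≠G ✓
holding(C) unmet → stack(C, G) is a no-op
after:  towers=[A; D/G; F/C; H/E/B] holding=-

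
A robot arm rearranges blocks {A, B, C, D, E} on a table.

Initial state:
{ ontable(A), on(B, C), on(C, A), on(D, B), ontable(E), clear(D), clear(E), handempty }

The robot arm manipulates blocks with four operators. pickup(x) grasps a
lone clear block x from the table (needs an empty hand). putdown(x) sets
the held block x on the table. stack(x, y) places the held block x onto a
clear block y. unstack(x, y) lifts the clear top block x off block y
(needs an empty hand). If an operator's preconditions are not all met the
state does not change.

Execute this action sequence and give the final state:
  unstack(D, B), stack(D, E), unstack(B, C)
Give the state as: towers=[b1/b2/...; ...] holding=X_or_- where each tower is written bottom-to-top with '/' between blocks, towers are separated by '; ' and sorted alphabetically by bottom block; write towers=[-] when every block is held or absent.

towers=[A/C; E/D] holding=B

step 1 (unstack(D, B)): towers=[A/C/B; E] holding=D
step 2 (stack(D, E)): towers=[A/C/B; E/D] holding=-
step 3 (unstack(B, C)): towers=[A/C; E/D] holding=B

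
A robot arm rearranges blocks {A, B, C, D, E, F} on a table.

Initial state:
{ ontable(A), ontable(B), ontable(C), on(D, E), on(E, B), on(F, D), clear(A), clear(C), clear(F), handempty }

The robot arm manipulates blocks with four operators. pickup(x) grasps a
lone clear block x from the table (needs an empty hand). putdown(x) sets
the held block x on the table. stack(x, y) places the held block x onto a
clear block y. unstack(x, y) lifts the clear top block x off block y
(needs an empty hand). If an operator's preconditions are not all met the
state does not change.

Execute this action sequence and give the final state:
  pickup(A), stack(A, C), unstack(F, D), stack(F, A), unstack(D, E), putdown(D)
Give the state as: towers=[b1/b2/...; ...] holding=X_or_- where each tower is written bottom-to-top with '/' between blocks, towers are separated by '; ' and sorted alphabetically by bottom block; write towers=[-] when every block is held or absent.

towers=[B/E; C/A/F; D] holding=-

step 1 (pickup(A)): towers=[B/E/D/F; C] holding=A
step 2 (stack(A, C)): towers=[B/E/D/F; C/A] holding=-
step 3 (unstack(F, D)): towers=[B/E/D; C/A] holding=F
step 4 (stack(F, A)): towers=[B/E/D; C/A/F] holding=-
step 5 (unstack(D, E)): towers=[B/E; C/A/F] holding=D
step 6 (putdown(D)): towers=[B/E; C/A/F; D] holding=-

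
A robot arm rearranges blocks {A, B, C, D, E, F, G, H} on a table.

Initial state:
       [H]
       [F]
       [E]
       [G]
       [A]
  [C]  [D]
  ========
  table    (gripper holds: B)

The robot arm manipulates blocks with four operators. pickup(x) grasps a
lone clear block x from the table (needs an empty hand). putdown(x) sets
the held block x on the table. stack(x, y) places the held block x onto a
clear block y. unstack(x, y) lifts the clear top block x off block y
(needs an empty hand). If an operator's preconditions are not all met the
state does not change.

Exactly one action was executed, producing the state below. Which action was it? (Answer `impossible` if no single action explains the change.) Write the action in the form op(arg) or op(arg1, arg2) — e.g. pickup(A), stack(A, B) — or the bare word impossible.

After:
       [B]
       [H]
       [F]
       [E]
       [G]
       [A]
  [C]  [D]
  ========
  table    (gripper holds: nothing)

target: towers=[C; D/A/G/E/F/H/B] holding=-
        putdown(B) → towers=[B; C; D/A/G/E/F/H] holding=-
       stack(B, H) → towers=[C; D/A/G/E/F/H/B] holding=-  ← match
       stack(B, C) → towers=[C/B; D/A/G/E/F/H] holding=-

stack(B, H)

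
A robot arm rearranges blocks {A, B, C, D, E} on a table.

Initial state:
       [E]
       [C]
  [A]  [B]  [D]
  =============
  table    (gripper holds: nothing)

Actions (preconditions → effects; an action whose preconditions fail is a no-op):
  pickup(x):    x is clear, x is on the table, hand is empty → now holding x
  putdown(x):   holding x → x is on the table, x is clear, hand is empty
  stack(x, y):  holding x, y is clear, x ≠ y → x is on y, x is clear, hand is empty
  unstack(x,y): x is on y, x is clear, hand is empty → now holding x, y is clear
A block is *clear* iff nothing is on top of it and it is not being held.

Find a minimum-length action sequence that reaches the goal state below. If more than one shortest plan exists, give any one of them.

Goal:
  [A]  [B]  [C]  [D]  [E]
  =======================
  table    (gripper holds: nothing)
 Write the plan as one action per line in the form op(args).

unstack(E, C)
putdown(E)
unstack(C, B)
putdown(C)

step 1 (unstack(E, C)): towers=[A; B/C; D] holding=E
step 2 (putdown(E)): towers=[A; B/C; D; E] holding=-
step 3 (unstack(C, B)): towers=[A; B; D; E] holding=C
step 4 (putdown(C)): towers=[A; B; C; D; E] holding=-
goal check: towers=[A; B; C; D; E] holding=- — reached (length 4, optimal by BFS)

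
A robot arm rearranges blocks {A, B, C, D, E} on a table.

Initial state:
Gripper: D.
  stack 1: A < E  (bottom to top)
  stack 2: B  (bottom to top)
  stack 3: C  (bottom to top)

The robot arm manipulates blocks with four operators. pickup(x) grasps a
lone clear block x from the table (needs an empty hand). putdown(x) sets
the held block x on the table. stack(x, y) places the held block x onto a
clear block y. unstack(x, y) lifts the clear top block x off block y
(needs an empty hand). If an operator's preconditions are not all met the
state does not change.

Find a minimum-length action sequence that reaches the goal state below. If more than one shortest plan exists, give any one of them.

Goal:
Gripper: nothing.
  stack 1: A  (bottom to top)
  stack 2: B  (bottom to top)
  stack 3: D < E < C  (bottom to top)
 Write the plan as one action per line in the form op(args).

putdown(D)
unstack(E, A)
stack(E, D)
pickup(C)
stack(C, E)

step 1 (putdown(D)): towers=[A/E; B; C; D] holding=-
step 2 (unstack(E, A)): towers=[A; B; C; D] holding=E
step 3 (stack(E, D)): towers=[A; B; C; D/E] holding=-
step 4 (pickup(C)): towers=[A; B; D/E] holding=C
step 5 (stack(C, E)): towers=[A; B; D/E/C] holding=-
goal check: towers=[A; B; D/E/C] holding=- — reached (length 5, optimal by BFS)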